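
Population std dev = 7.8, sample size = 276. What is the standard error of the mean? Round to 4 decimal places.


SE = sigma / sqrt(n)
sqrt(276) ≈ 16.613248
SE = 7.8 / 16.613248 ≈ 0.469505

0.4695


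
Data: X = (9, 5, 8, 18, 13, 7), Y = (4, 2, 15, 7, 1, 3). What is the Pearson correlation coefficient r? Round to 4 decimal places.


r = sum((xi-xbar)(yi-ybar)) / sqrt(sum((xi-xbar)^2) * sum((yi-ybar)^2))
n = 6, xbar = 60/6 = 10, ybar = 32/6 = 16/3 ≈ 5.333333
Sxy = sum((xi-xbar)(yi-ybar)) = 6
Sxx = sum((xi-xbar)^2) = 112
Syy = sum((yi-ybar)^2) = 400/3 ≈ 133.333333
sqrt(Sxx*Syy) ≈ 122.202019
r = Sxy / sqrt(Sxx*Syy) = 6 / 122.202019 ≈ 0.049099

0.0491


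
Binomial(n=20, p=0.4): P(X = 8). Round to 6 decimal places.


P = C(n,k) * p^k * (1-p)^(n-k)
C(20,8) = 125970
p^k = 0.4^8 = 0.00065536
(1-p)^(n-k) = 0.6^12 ≈ 0.002176782
P = 125970 * 0.00065536 * 0.002176782 ≈ 0.179706

0.179706


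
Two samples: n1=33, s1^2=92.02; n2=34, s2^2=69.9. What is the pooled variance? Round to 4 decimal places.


sp^2 = ((n1-1)*s1^2 + (n2-1)*s2^2)/(n1+n2-2)
(n1-1)*s1^2 = 32 * 92.02 = 2944.64
(n2-1)*s2^2 = 33 * 69.9 = 2306.7
numerator = 2944.64 + 2306.7 = 5251.34
n1+n2-2 = 65
sp^2 = 5251.34 / 65 = 262567/3250 ≈ 80.789846

80.7898


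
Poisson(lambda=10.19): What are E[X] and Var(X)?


E[X] = Var(X) = lambda = 10.19

10.19, 10.19


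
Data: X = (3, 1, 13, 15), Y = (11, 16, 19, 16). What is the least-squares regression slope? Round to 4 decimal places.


b = sum((xi-xbar)(yi-ybar)) / sum((xi-xbar)^2)
n = 4, xbar = 32/4 = 8, ybar = 62/4 = 15.5
Sxy = sum((xi-xbar)(yi-ybar)) = 40
Sxx = sum((xi-xbar)^2) = 148
b = Sxy / Sxx = 10/37 ≈ 0.270270

0.2703


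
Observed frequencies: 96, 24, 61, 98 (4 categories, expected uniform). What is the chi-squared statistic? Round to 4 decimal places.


chi2 = sum((O-E)^2/E), E = total/4
total = 279, E = 279/4 = 69.75
(96 - 69.75)^2 / 69.75 = 689.0625 / 69.75 = 1225/124 ≈ 9.879032
(24 - 69.75)^2 / 69.75 = 2093.0625 / 69.75 = 3721/124 ≈ 30.008065
(61 - 69.75)^2 / 69.75 = 76.5625 / 69.75 = 1225/1116 ≈ 1.097670
(98 - 69.75)^2 / 69.75 = 798.0625 / 69.75 = 12769/1116 ≈ 11.441756
chi2 = 14627/279 ≈ 52.426523

52.4265


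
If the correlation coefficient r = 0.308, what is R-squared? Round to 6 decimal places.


R^2 = r^2 = (0.308)^2 = 0.094864

0.094864


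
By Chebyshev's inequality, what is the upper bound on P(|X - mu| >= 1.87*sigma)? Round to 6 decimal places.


P <= 1/k^2
k^2 = 1.87^2 = 3.4969
1/k^2 = 1 / 3.4969 ≈ 0.28596757

0.285968


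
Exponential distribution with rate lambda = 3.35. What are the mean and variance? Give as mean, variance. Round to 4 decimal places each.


mean = 1/lam, var = 1/lam^2
mean = 1 / 3.35 = 20/67 ≈ 0.298507
lam^2 = 3.35^2 = 11.2225
var = 1 / 11.2225 = 400/4489 ≈ 0.089107

0.2985, 0.0891


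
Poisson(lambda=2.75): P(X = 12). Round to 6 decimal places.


P = e^(-lam) * lam^k / k!
e^(-2.75) ≈ 0.06392786
lam^k = 2.75^12 ≈ 187064.908547
k! = 12! = 479001600
P = 0.06392786 * 187064.908547 / 479001600 ≈ 0.000025

0.000025


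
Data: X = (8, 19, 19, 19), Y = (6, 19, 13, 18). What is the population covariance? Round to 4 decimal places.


Cov = (1/n)*sum((xi-xbar)(yi-ybar))
n = 4, xbar = 65/4 = 16.25, ybar = 56/4 = 14
sum((xi-xbar)(yi-ybar)) = 88
Cov = 88 / 4 = 22

22.0000


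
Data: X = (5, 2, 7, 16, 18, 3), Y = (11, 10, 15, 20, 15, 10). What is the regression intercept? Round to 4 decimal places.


a = ybar - b*xbar, where b = sum((xi-xbar)(yi-ybar)) / sum((xi-xbar)^2)
n = 6, xbar = 51/6 = 8.5, ybar = 81/6 = 13.5
Sxy = sum((xi-xbar)(yi-ybar)) = 111.5
Sxx = sum((xi-xbar)^2) = 233.5
b = Sxy / Sxx = 223/467 ≈ 0.477516
a = 13.5 - 0.477516 * 8.5 = 4409/467 ≈ 9.441113

9.4411


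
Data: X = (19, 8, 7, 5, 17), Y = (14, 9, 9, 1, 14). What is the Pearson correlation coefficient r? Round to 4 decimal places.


r = sum((xi-xbar)(yi-ybar)) / sqrt(sum((xi-xbar)^2) * sum((yi-ybar)^2))
n = 5, xbar = 56/5 = 11.2, ybar = 47/5 = 9.4
Sxy = sum((xi-xbar)(yi-ybar)) = 117.6
Sxx = sum((xi-xbar)^2) = 160.8
Syy = sum((yi-ybar)^2) = 113.2
sqrt(Sxx*Syy) ≈ 134.916863
r = Sxy / sqrt(Sxx*Syy) = 117.6 / 134.916863 ≈ 0.871648

0.8716


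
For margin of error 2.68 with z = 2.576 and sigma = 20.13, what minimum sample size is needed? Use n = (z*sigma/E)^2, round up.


z*sigma/E = 2.576 * 20.13 / 2.68 ≈ 19.348836
(z*sigma/E)^2 ≈ 374.377448
round up: n = 375

375


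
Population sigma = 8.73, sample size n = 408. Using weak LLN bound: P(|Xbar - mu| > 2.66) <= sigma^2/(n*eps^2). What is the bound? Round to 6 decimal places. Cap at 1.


bound = min(1, sigma^2/(n*eps^2))
sigma^2 = 8.73^2 = 76.2129
n*eps^2 = 408 * 2.66^2 = 408 * 7.0756 = 2886.8448
sigma^2/(n*eps^2) = 76.2129 / 2886.8448 ≈ 0.02640007

0.026400


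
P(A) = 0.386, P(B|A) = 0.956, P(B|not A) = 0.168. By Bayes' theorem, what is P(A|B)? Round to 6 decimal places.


P(A|B) = P(B|A)*P(A) / P(B), P(B) = P(B|A)*P(A) + P(B|not A)*P(not A)
P(B|A)*P(A) = 0.956 * 0.386 = 0.369016
P(B|not A)*P(not A) = 0.168 * 0.614 = 0.103152
P(B) = 0.369016 + 0.103152 = 0.472168
P(A|B) = 0.369016 / 0.472168 ≈ 0.78153539

0.781535


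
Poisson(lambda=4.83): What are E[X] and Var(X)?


E[X] = Var(X) = lambda = 4.83

4.83, 4.83


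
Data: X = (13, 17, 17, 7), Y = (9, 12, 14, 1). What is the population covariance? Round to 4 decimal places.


Cov = (1/n)*sum((xi-xbar)(yi-ybar))
n = 4, xbar = 54/4 = 13.5, ybar = 36/4 = 9
sum((xi-xbar)(yi-ybar)) = 80
Cov = 80 / 4 = 20

20.0000


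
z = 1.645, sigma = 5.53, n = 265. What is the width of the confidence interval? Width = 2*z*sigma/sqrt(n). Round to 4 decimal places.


width = 2*z*sigma/sqrt(n)
2*z*sigma = 2 * 1.645 * 5.53 = 18.1937
sqrt(265) ≈ 16.278821
width = 18.1937 / 16.278821 ≈ 1.117630

1.1176


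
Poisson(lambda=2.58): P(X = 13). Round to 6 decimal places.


P = e^(-lam) * lam^k / k!
e^(-2.58) ≈ 0.07577400
lam^k = 2.58^13 ≈ 224417.219659
k! = 13! = 6227020800
P = 0.07577400 * 224417.219659 / 6227020800 ≈ 0.000003

0.000003


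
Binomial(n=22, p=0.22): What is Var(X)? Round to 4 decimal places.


Var = n*p*(1-p) = 22 * 0.22 * 0.78 = 3.7752

3.7752


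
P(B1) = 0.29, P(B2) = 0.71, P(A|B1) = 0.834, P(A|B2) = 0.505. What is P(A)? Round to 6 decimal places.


P(A) = P(A|B1)*P(B1) + P(A|B2)*P(B2)
P(A|B1)*P(B1) = 0.834 * 0.29 = 0.24186
P(A|B2)*P(B2) = 0.505 * 0.71 = 0.35855
P(A) = 0.24186 + 0.35855 = 0.60041

0.600410


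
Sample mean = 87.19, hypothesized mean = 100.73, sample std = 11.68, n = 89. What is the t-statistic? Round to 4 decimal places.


t = (xbar - mu0) / (s/sqrt(n))
xbar - mu0 = 87.19 - 100.73 = -13.54
sqrt(89) ≈ 9.43398113
s/sqrt(n) = 11.68 / 9.43398113 ≈ 1.23807752
t = -13.54 / 1.23807752 ≈ -10.936310

-10.9363


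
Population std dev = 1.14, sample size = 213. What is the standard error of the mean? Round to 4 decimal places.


SE = sigma / sqrt(n)
sqrt(213) ≈ 14.594520
SE = 1.14 / 14.594520 ≈ 0.078112

0.0781


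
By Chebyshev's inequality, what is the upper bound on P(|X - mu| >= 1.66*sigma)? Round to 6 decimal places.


P <= 1/k^2
k^2 = 1.66^2 = 2.7556
1/k^2 = 1 / 2.7556 = 2500/6889 ≈ 0.36289737

0.362897


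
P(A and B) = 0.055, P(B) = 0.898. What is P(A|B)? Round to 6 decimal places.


P(A|B) = P(A and B) / P(B) = 0.055 / 0.898 = 55/898 ≈ 0.06124722

0.061247


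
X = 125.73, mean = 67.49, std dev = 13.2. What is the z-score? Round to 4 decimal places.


z = (X - mu) / sigma
X - mu = 125.73 - 67.49 = 58.24
z = 58.24 / 13.2 = 728/165 ≈ 4.412121

4.4121


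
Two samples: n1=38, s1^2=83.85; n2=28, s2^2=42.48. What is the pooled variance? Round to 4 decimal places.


sp^2 = ((n1-1)*s1^2 + (n2-1)*s2^2)/(n1+n2-2)
(n1-1)*s1^2 = 37 * 83.85 = 3102.45
(n2-1)*s2^2 = 27 * 42.48 = 1146.96
numerator = 3102.45 + 1146.96 = 4249.41
n1+n2-2 = 64
sp^2 = 4249.41 / 64 = 424941/6400 ≈ 66.397031

66.3970


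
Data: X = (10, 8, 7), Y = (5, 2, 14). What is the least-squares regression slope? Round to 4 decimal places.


b = sum((xi-xbar)(yi-ybar)) / sum((xi-xbar)^2)
n = 3, xbar = 25/3 ≈ 8.333333, ybar = 21/3 = 7
Sxy = sum((xi-xbar)(yi-ybar)) = -11
Sxx = sum((xi-xbar)^2) = 14/3 ≈ 4.666667
b = Sxy / Sxx = -33/14 ≈ -2.357143

-2.3571


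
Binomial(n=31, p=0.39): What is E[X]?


E[X] = n*p = 31 * 0.39 = 12.09

12.09


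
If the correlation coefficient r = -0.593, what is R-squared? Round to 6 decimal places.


R^2 = r^2 = (-0.593)^2 = 0.351649

0.351649


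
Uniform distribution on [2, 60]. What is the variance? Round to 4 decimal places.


Var = (b-a)^2 / 12
(b-a)^2 = (60 - 2)^2 = 3364
Var = 3364/12 ≈ 280.333333

280.3333


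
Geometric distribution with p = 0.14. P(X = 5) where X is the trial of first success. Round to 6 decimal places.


P = (1-p)^(k-1) * p
(1-p)^(k-1) = 0.86^4 ≈ 0.5470082
P = 0.5470082 * 0.14 ≈ 0.07658114

0.076581


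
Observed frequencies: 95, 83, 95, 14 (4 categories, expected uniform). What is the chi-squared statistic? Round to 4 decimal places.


chi2 = sum((O-E)^2/E), E = total/4
total = 287, E = 287/4 = 71.75
(95 - 71.75)^2 / 71.75 = 540.5625 / 71.75 = 8649/1148 ≈ 7.533972
(83 - 71.75)^2 / 71.75 = 126.5625 / 71.75 = 2025/1148 ≈ 1.763937
(95 - 71.75)^2 / 71.75 = 540.5625 / 71.75 = 8649/1148 ≈ 7.533972
(14 - 71.75)^2 / 71.75 = 3335.0625 / 71.75 = 7623/164 ≈ 46.481707
chi2 = 18171/287 ≈ 63.313589

63.3136


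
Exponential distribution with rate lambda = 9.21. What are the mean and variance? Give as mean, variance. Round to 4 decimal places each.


mean = 1/lam, var = 1/lam^2
mean = 1 / 9.21 = 100/921 ≈ 0.108578
lam^2 = 9.21^2 = 84.8241
var = 1 / 84.8241 ≈ 0.011789

0.1086, 0.0118


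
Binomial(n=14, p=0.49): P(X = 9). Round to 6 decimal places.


P = C(n,k) * p^k * (1-p)^(n-k)
C(14,9) = 2002
p^k = 0.49^9 ≈ 0.001628414
(1-p)^(n-k) = 0.51^5 ≈ 0.03450253
P = 2002 * 0.001628414 * 0.03450253 ≈ 0.112481

0.112481


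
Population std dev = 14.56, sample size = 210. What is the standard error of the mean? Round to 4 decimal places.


SE = sigma / sqrt(n)
sqrt(210) ≈ 14.491377
SE = 14.56 / 14.491377 ≈ 1.004735

1.0047


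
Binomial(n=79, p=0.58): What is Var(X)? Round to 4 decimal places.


Var = n*p*(1-p) = 79 * 0.58 * 0.42 = 19.2444

19.2444


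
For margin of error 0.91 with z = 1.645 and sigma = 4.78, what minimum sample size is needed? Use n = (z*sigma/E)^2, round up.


z*sigma/E = 1.645 * 4.78 / 0.91 = 11233/1300 ≈ 8.640769
(z*sigma/E)^2 ≈ 74.662893
round up: n = 75

75


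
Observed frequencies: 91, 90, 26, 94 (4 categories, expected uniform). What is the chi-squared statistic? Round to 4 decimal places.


chi2 = sum((O-E)^2/E), E = total/4
total = 301, E = 301/4 = 75.25
(91 - 75.25)^2 / 75.25 = 248.0625 / 75.25 = 567/172 ≈ 3.296512
(90 - 75.25)^2 / 75.25 = 217.5625 / 75.25 = 3481/1204 ≈ 2.891196
(26 - 75.25)^2 / 75.25 = 2425.5625 / 75.25 = 38809/1204 ≈ 32.233389
(94 - 75.25)^2 / 75.25 = 351.5625 / 75.25 = 5625/1204 ≈ 4.671927
chi2 = 1853/43 ≈ 43.093023

43.0930


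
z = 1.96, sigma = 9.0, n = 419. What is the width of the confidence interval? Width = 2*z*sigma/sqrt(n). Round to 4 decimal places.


width = 2*z*sigma/sqrt(n)
2*z*sigma = 2 * 1.96 * 9.0 = 35.28
sqrt(419) ≈ 20.469489
width = 35.28 / 20.469489 ≈ 1.723541

1.7235


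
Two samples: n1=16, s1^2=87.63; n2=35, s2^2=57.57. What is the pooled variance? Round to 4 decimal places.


sp^2 = ((n1-1)*s1^2 + (n2-1)*s2^2)/(n1+n2-2)
(n1-1)*s1^2 = 15 * 87.63 = 1314.45
(n2-1)*s2^2 = 34 * 57.57 = 1957.38
numerator = 1314.45 + 1957.38 = 3271.83
n1+n2-2 = 49
sp^2 = 3271.83 / 49 = 327183/4900 ≈ 66.772041

66.7720


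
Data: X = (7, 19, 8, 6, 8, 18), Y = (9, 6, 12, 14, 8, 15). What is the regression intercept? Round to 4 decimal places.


a = ybar - b*xbar, where b = sum((xi-xbar)(yi-ybar)) / sum((xi-xbar)^2)
n = 6, xbar = 66/6 = 11, ybar = 64/6 = 32/3 ≈ 10.666667
Sxy = sum((xi-xbar)(yi-ybar)) = -13
Sxx = sum((xi-xbar)^2) = 172
b = Sxy / Sxx = -13/172 ≈ -0.075581
a = 10.666667 - (-0.075581) * 11 = 5933/516 ≈ 11.498062

11.4981


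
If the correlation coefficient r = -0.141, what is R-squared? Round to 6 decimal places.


R^2 = r^2 = (-0.141)^2 = 0.019881

0.019881


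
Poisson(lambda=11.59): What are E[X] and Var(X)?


E[X] = Var(X) = lambda = 11.59

11.59, 11.59


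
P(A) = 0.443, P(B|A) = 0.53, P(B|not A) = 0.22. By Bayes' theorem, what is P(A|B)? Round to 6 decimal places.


P(A|B) = P(B|A)*P(A) / P(B), P(B) = P(B|A)*P(A) + P(B|not A)*P(not A)
P(B|A)*P(A) = 0.53 * 0.443 = 0.23479
P(B|not A)*P(not A) = 0.22 * 0.557 = 0.12254
P(B) = 0.23479 + 0.12254 = 0.35733
P(A|B) = 0.23479 / 0.35733 ≈ 0.65706770

0.657068


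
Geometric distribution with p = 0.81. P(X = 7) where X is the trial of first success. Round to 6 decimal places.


P = (1-p)^(k-1) * p
(1-p)^(k-1) = 0.19^6 ≈ 0.00004704588
P = 0.00004704588 * 0.81 ≈ 0.00003810716

0.000038


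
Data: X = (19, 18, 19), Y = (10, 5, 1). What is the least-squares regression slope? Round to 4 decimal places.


b = sum((xi-xbar)(yi-ybar)) / sum((xi-xbar)^2)
n = 3, xbar = 56/3 ≈ 18.666667, ybar = 16/3 ≈ 5.333333
Sxy = sum((xi-xbar)(yi-ybar)) = 1/3 ≈ 0.333333
Sxx = sum((xi-xbar)^2) = 2/3 ≈ 0.666667
b = Sxy / Sxx = 0.5

0.5000


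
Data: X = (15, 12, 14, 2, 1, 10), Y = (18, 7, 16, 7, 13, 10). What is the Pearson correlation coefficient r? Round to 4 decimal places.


r = sum((xi-xbar)(yi-ybar)) / sqrt(sum((xi-xbar)^2) * sum((yi-ybar)^2))
n = 6, xbar = 54/6 = 9, ybar = 71/6 ≈ 11.833333
Sxy = sum((xi-xbar)(yi-ybar)) = 66
Sxx = sum((xi-xbar)^2) = 184
Syy = sum((yi-ybar)^2) = 641/6 ≈ 106.833333
sqrt(Sxx*Syy) ≈ 140.204612
r = Sxy / sqrt(Sxx*Syy) = 66 / 140.204612 ≈ 0.470741

0.4707


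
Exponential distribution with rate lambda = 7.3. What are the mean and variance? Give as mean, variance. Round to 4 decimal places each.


mean = 1/lam, var = 1/lam^2
mean = 1 / 7.3 = 10/73 ≈ 0.136986
lam^2 = 7.3^2 = 53.29
var = 1 / 53.29 = 100/5329 ≈ 0.018765

0.1370, 0.0188


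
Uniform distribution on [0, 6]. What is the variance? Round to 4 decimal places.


Var = (b-a)^2 / 12
(b-a)^2 = (6 - 0)^2 = 36
Var = 36/12 = 3

3.0000


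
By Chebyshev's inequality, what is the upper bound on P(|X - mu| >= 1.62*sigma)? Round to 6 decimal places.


P <= 1/k^2
k^2 = 1.62^2 = 2.6244
1/k^2 = 1 / 2.6244 = 2500/6561 ≈ 0.38103948

0.381039


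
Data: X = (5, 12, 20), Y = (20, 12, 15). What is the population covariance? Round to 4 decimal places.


Cov = (1/n)*sum((xi-xbar)(yi-ybar))
n = 3, xbar = 37/3 ≈ 12.333333, ybar = 47/3 ≈ 15.666667
sum((xi-xbar)(yi-ybar)) = -107/3 ≈ -35.666667
Cov = -35.666667 / 3 = -107/9 ≈ -11.888889

-11.8889


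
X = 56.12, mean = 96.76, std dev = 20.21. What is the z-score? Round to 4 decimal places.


z = (X - mu) / sigma
X - mu = 56.12 - 96.76 = -40.64
z = -40.64 / 20.21 = -4064/2021 ≈ -2.010886

-2.0109


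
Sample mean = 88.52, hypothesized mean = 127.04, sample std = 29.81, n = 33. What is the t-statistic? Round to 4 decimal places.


t = (xbar - mu0) / (s/sqrt(n))
xbar - mu0 = 88.52 - 127.04 = -38.52
sqrt(33) ≈ 5.74456265
s/sqrt(n) = 29.81 / 5.74456265 ≈ 5.18925492
t = -38.52 / 5.18925492 ≈ -7.423031

-7.4230


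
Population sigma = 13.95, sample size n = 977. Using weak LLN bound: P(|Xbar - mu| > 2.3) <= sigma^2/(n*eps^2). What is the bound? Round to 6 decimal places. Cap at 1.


bound = min(1, sigma^2/(n*eps^2))
sigma^2 = 13.95^2 = 194.6025
n*eps^2 = 977 * 2.3^2 = 977 * 5.29 = 5168.33
sigma^2/(n*eps^2) = 194.6025 / 5168.33 ≈ 0.03765288

0.037653


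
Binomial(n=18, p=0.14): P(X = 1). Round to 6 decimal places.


P = C(n,k) * p^k * (1-p)^(n-k)
C(18,1) = 18
p^k = 0.14^1 = 0.14
(1-p)^(n-k) = 0.86^17 ≈ 0.07699698
P = 18 * 0.14 * 0.07699698 ≈ 0.194032

0.194032


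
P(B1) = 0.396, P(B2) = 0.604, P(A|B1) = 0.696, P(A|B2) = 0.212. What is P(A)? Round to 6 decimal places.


P(A) = P(A|B1)*P(B1) + P(A|B2)*P(B2)
P(A|B1)*P(B1) = 0.696 * 0.396 = 0.275616
P(A|B2)*P(B2) = 0.212 * 0.604 = 0.128048
P(A) = 0.275616 + 0.128048 = 0.403664

0.403664


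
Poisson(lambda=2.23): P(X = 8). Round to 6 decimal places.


P = e^(-lam) * lam^k / k!
e^(-2.23) ≈ 0.1075284
lam^k = 2.23^8 ≈ 611.559764
k! = 8! = 40320
P = 0.1075284 * 611.559764 / 40320 ≈ 0.001631

0.001631


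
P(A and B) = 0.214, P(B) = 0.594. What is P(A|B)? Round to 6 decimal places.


P(A|B) = P(A and B) / P(B) = 0.214 / 0.594 = 107/297 ≈ 0.36026936

0.360269


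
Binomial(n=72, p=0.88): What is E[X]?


E[X] = n*p = 72 * 0.88 = 63.36

63.36


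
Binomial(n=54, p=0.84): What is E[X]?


E[X] = n*p = 54 * 0.84 = 45.36

45.36


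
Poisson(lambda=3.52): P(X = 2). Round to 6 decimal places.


P = e^(-lam) * lam^k / k!
e^(-3.52) ≈ 0.02959944
lam^k = 3.52^2 = 12.3904
k! = 2! = 2
P = 0.02959944 * 12.3904 / 2 ≈ 0.183374

0.183374


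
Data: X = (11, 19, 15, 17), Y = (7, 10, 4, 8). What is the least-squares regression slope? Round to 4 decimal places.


b = sum((xi-xbar)(yi-ybar)) / sum((xi-xbar)^2)
n = 4, xbar = 62/4 = 15.5, ybar = 29/4 = 7.25
Sxy = sum((xi-xbar)(yi-ybar)) = 13.5
Sxx = sum((xi-xbar)^2) = 35
b = Sxy / Sxx = 27/70 ≈ 0.385714

0.3857


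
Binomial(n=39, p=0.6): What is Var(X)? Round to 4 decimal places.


Var = n*p*(1-p) = 39 * 0.6 * 0.4 = 9.36

9.3600


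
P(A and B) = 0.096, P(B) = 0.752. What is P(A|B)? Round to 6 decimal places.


P(A|B) = P(A and B) / P(B) = 0.096 / 0.752 = 6/47 ≈ 0.12765957

0.127660


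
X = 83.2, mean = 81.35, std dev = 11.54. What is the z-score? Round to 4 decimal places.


z = (X - mu) / sigma
X - mu = 83.2 - 81.35 = 1.85
z = 1.85 / 11.54 = 185/1154 ≈ 0.160312

0.1603


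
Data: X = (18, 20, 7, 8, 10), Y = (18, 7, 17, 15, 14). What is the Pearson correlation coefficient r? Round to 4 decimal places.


r = sum((xi-xbar)(yi-ybar)) / sqrt(sum((xi-xbar)^2) * sum((yi-ybar)^2))
n = 5, xbar = 63/5 = 12.6, ybar = 71/5 = 14.2
Sxy = sum((xi-xbar)(yi-ybar)) = -51.6
Sxx = sum((xi-xbar)^2) = 143.2
Syy = sum((yi-ybar)^2) = 74.8
sqrt(Sxx*Syy) ≈ 103.495700
r = Sxy / sqrt(Sxx*Syy) = -51.6 / 103.495700 ≈ -0.498571

-0.4986


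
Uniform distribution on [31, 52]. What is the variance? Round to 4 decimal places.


Var = (b-a)^2 / 12
(b-a)^2 = (52 - 31)^2 = 441
Var = 441/12 = 36.75

36.7500


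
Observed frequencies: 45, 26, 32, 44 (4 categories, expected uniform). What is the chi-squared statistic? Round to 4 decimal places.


chi2 = sum((O-E)^2/E), E = total/4
total = 147, E = 147/4 = 36.75
(45 - 36.75)^2 / 36.75 = 68.0625 / 36.75 = 363/196 ≈ 1.852041
(26 - 36.75)^2 / 36.75 = 115.5625 / 36.75 = 1849/588 ≈ 3.144558
(32 - 36.75)^2 / 36.75 = 22.5625 / 36.75 = 361/588 ≈ 0.613946
(44 - 36.75)^2 / 36.75 = 52.5625 / 36.75 = 841/588 ≈ 1.430272
chi2 = 345/49 ≈ 7.040816

7.0408


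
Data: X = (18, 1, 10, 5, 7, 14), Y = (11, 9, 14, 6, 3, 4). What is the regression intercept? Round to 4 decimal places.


a = ybar - b*xbar, where b = sum((xi-xbar)(yi-ybar)) / sum((xi-xbar)^2)
n = 6, xbar = 55/6 ≈ 9.166667, ybar = 47/6 ≈ 7.833333
Sxy = sum((xi-xbar)(yi-ybar)) = 139/6 ≈ 23.166667
Sxx = sum((xi-xbar)^2) = 1145/6 ≈ 190.833333
b = Sxy / Sxx = 139/1145 ≈ 0.121397
a = 7.833333 - 0.121397 * 9.166667 = 1539/229 ≈ 6.720524

6.7205


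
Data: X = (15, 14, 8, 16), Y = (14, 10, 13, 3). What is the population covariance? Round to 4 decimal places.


Cov = (1/n)*sum((xi-xbar)(yi-ybar))
n = 4, xbar = 53/4 = 13.25, ybar = 40/4 = 10
sum((xi-xbar)(yi-ybar)) = -28
Cov = -28 / 4 = -7

-7.0000


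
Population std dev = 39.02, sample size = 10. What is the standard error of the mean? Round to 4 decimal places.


SE = sigma / sqrt(n)
sqrt(10) ≈ 3.162278
SE = 39.02 / 3.162278 ≈ 12.339207

12.3392


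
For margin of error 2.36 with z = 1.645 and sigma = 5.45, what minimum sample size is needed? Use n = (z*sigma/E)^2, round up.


z*sigma/E = 1.645 * 5.45 / 2.36 = 35861/9440 ≈ 3.798835
(z*sigma/E)^2 ≈ 14.431145
round up: n = 15

15


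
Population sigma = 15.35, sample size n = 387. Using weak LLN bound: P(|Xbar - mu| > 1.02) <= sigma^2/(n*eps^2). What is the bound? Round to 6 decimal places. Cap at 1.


bound = min(1, sigma^2/(n*eps^2))
sigma^2 = 15.35^2 = 235.6225
n*eps^2 = 387 * 1.02^2 = 387 * 1.0404 = 402.6348
sigma^2/(n*eps^2) = 235.6225 / 402.6348 ≈ 0.58520153

0.585202


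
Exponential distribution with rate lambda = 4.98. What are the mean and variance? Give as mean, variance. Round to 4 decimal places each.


mean = 1/lam, var = 1/lam^2
mean = 1 / 4.98 = 50/249 ≈ 0.200803
lam^2 = 4.98^2 = 24.8004
var = 1 / 24.8004 ≈ 0.040322

0.2008, 0.0403


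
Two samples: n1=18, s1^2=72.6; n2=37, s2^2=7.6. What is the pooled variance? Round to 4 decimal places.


sp^2 = ((n1-1)*s1^2 + (n2-1)*s2^2)/(n1+n2-2)
(n1-1)*s1^2 = 17 * 72.6 = 1234.2
(n2-1)*s2^2 = 36 * 7.6 = 273.6
numerator = 1234.2 + 273.6 = 1507.8
n1+n2-2 = 53
sp^2 = 1507.8 / 53 = 7539/265 ≈ 28.449057

28.4491


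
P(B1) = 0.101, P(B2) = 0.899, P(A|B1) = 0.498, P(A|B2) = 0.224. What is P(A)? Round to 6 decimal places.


P(A) = P(A|B1)*P(B1) + P(A|B2)*P(B2)
P(A|B1)*P(B1) = 0.498 * 0.101 = 0.050298
P(A|B2)*P(B2) = 0.224 * 0.899 = 0.201376
P(A) = 0.050298 + 0.201376 = 0.251674

0.251674


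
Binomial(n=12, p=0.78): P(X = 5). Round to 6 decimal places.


P = C(n,k) * p^k * (1-p)^(n-k)
C(12,5) = 792
p^k = 0.78^5 ≈ 0.2887174
(1-p)^(n-k) = 0.22^7 ≈ 0.00002494358
P = 792 * 0.2887174 * 0.00002494358 ≈ 0.005704

0.005704


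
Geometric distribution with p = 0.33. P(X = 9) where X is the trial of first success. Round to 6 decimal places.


P = (1-p)^(k-1) * p
(1-p)^(k-1) = 0.67^8 ≈ 0.04060677
P = 0.04060677 * 0.33 ≈ 0.01340023

0.013400


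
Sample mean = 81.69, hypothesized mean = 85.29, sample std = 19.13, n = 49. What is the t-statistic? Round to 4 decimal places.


t = (xbar - mu0) / (s/sqrt(n))
xbar - mu0 = 81.69 - 85.29 = -3.6
sqrt(49) = 7
s/sqrt(n) = 19.13 / 7 = 1913/700 ≈ 2.73285714
t = -3.6 / 2.73285714 = -2520/1913 ≈ -1.317303

-1.3173


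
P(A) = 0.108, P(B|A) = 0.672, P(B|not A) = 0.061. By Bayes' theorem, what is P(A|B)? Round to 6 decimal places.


P(A|B) = P(B|A)*P(A) / P(B), P(B) = P(B|A)*P(A) + P(B|not A)*P(not A)
P(B|A)*P(A) = 0.672 * 0.108 = 0.072576
P(B|not A)*P(not A) = 0.061 * 0.892 = 0.054412
P(B) = 0.072576 + 0.054412 = 0.126988
P(A|B) = 0.072576 / 0.126988 ≈ 0.57151857

0.571519


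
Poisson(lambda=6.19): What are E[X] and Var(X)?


E[X] = Var(X) = lambda = 6.19

6.19, 6.19


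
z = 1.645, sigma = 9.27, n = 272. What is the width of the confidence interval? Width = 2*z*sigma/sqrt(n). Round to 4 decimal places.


width = 2*z*sigma/sqrt(n)
2*z*sigma = 2 * 1.645 * 9.27 = 30.4983
sqrt(272) ≈ 16.492423
width = 30.4983 / 16.492423 ≈ 1.849231

1.8492


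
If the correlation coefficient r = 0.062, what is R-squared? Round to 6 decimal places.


R^2 = r^2 = (0.062)^2 = 0.003844

0.003844


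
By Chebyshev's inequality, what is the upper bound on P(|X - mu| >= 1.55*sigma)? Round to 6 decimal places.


P <= 1/k^2
k^2 = 1.55^2 = 2.4025
1/k^2 = 1 / 2.4025 = 400/961 ≈ 0.41623309

0.416233


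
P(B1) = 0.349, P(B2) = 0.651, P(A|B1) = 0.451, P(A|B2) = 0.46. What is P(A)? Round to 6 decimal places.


P(A) = P(A|B1)*P(B1) + P(A|B2)*P(B2)
P(A|B1)*P(B1) = 0.451 * 0.349 = 0.157399
P(A|B2)*P(B2) = 0.46 * 0.651 = 0.29946
P(A) = 0.157399 + 0.29946 = 0.456859

0.456859


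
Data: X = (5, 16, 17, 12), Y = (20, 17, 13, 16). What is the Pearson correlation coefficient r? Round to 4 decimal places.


r = sum((xi-xbar)(yi-ybar)) / sqrt(sum((xi-xbar)^2) * sum((yi-ybar)^2))
n = 4, xbar = 50/4 = 12.5, ybar = 66/4 = 16.5
Sxy = sum((xi-xbar)(yi-ybar)) = -40
Sxx = sum((xi-xbar)^2) = 89
Syy = sum((yi-ybar)^2) = 25
sqrt(Sxx*Syy) ≈ 47.169906
r = Sxy / sqrt(Sxx*Syy) = -40 / 47.169906 ≈ -0.847998

-0.8480


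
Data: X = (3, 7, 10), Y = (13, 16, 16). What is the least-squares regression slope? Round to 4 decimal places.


b = sum((xi-xbar)(yi-ybar)) / sum((xi-xbar)^2)
n = 3, xbar = 20/3 ≈ 6.666667, ybar = 45/3 = 15
Sxy = sum((xi-xbar)(yi-ybar)) = 11
Sxx = sum((xi-xbar)^2) = 74/3 ≈ 24.666667
b = Sxy / Sxx = 33/74 ≈ 0.445946

0.4459


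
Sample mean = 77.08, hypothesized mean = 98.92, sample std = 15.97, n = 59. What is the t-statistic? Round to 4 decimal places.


t = (xbar - mu0) / (s/sqrt(n))
xbar - mu0 = 77.08 - 98.92 = -21.84
sqrt(59) ≈ 7.68114575
s/sqrt(n) = 15.97 / 7.68114575 ≈ 2.07911691
t = -21.84 / 2.07911691 ≈ -10.504460

-10.5045


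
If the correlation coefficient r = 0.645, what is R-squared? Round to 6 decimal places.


R^2 = r^2 = (0.645)^2 = 0.416025

0.416025


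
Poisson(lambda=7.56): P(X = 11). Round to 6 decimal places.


P = e^(-lam) * lam^k / k!
e^(-7.56) ≈ 0.0005208752
lam^k = 7.56^11 ≈ 4610412143.897778
k! = 11! = 39916800
P = 0.0005208752 * 4610412143.897778 / 39916800 ≈ 0.060161

0.060161


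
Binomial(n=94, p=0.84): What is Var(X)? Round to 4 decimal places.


Var = n*p*(1-p) = 94 * 0.84 * 0.16 = 12.6336

12.6336


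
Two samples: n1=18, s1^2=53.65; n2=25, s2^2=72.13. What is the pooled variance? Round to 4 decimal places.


sp^2 = ((n1-1)*s1^2 + (n2-1)*s2^2)/(n1+n2-2)
(n1-1)*s1^2 = 17 * 53.65 = 912.05
(n2-1)*s2^2 = 24 * 72.13 = 1731.12
numerator = 912.05 + 1731.12 = 2643.17
n1+n2-2 = 41
sp^2 = 2643.17 / 41 = 264317/4100 ≈ 64.467561

64.4676


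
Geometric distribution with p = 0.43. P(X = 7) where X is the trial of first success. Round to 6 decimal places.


P = (1-p)^(k-1) * p
(1-p)^(k-1) = 0.57^6 ≈ 0.03429645
P = 0.03429645 * 0.43 ≈ 0.01474747

0.014747


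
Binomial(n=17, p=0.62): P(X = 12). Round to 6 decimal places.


P = C(n,k) * p^k * (1-p)^(n-k)
C(17,12) = 6188
p^k = 0.62^12 ≈ 0.003226267
(1-p)^(n-k) = 0.38^5 ≈ 0.007923517
P = 6188 * 0.003226267 * 0.007923517 ≈ 0.158186

0.158186


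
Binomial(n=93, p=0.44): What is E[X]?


E[X] = n*p = 93 * 0.44 = 40.92

40.92


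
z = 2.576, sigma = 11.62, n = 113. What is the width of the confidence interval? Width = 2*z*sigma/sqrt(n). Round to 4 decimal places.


width = 2*z*sigma/sqrt(n)
2*z*sigma = 2 * 2.576 * 11.62 = 59.86624
sqrt(113) ≈ 10.630146
width = 59.86624 / 10.630146 ≈ 5.631742

5.6317


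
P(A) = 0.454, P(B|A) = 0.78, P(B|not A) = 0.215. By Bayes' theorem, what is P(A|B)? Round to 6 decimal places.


P(A|B) = P(B|A)*P(A) / P(B), P(B) = P(B|A)*P(A) + P(B|not A)*P(not A)
P(B|A)*P(A) = 0.78 * 0.454 = 0.35412
P(B|not A)*P(not A) = 0.215 * 0.546 = 0.11739
P(B) = 0.35412 + 0.11739 = 0.47151
P(A|B) = 0.35412 / 0.47151 = 908/1209 ≈ 0.75103391

0.751034


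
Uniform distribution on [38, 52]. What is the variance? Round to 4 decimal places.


Var = (b-a)^2 / 12
(b-a)^2 = (52 - 38)^2 = 196
Var = 196/12 ≈ 16.333333

16.3333


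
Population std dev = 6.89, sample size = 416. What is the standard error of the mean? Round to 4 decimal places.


SE = sigma / sqrt(n)
sqrt(416) ≈ 20.396078
SE = 6.89 / 20.396078 ≈ 0.337810

0.3378


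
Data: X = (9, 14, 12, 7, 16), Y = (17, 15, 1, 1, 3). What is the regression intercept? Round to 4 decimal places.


a = ybar - b*xbar, where b = sum((xi-xbar)(yi-ybar)) / sum((xi-xbar)^2)
n = 5, xbar = 58/5 = 11.6, ybar = 37/5 = 7.4
Sxy = sum((xi-xbar)(yi-ybar)) = 0.8
Sxx = sum((xi-xbar)^2) = 53.2
b = Sxy / Sxx = 2/133 ≈ 0.015038
a = 7.4 - 0.015038 * 11.6 = 961/133 ≈ 7.225564

7.2256


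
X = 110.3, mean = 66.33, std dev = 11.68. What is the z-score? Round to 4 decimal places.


z = (X - mu) / sigma
X - mu = 110.3 - 66.33 = 43.97
z = 43.97 / 11.68 = 4397/1168 ≈ 3.764555

3.7646


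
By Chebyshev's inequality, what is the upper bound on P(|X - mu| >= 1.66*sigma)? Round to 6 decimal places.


P <= 1/k^2
k^2 = 1.66^2 = 2.7556
1/k^2 = 1 / 2.7556 = 2500/6889 ≈ 0.36289737

0.362897


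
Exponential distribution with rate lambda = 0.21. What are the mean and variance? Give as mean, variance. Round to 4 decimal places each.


mean = 1/lam, var = 1/lam^2
mean = 1 / 0.21 = 100/21 ≈ 4.761905
lam^2 = 0.21^2 = 0.0441
var = 1 / 0.0441 = 10000/441 ≈ 22.675737

4.7619, 22.6757


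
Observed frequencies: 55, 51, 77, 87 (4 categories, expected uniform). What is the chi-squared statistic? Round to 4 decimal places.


chi2 = sum((O-E)^2/E), E = total/4
total = 270, E = 270/4 = 67.5
(55 - 67.5)^2 / 67.5 = 156.25 / 67.5 = 125/54 ≈ 2.314815
(51 - 67.5)^2 / 67.5 = 272.25 / 67.5 = 121/30 ≈ 4.033333
(77 - 67.5)^2 / 67.5 = 90.25 / 67.5 = 361/270 ≈ 1.337037
(87 - 67.5)^2 / 67.5 = 380.25 / 67.5 = 169/30 ≈ 5.633333
chi2 = 1798/135 ≈ 13.318519

13.3185


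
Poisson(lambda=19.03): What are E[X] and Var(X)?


E[X] = Var(X) = lambda = 19.03

19.03, 19.03


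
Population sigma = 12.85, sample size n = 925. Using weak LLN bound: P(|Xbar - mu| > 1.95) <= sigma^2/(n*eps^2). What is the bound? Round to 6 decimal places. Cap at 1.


bound = min(1, sigma^2/(n*eps^2))
sigma^2 = 12.85^2 = 165.1225
n*eps^2 = 925 * 1.95^2 = 925 * 3.8025 = 3517.3125
sigma^2/(n*eps^2) = 165.1225 / 3517.3125 ≈ 0.04694564

0.046946


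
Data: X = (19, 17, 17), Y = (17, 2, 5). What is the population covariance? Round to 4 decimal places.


Cov = (1/n)*sum((xi-xbar)(yi-ybar))
n = 3, xbar = 53/3 ≈ 17.666667, ybar = 24/3 = 8
sum((xi-xbar)(yi-ybar)) = 18
Cov = 18 / 3 = 6

6.0000


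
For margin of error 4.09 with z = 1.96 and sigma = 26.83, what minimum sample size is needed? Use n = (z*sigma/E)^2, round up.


z*sigma/E = 1.96 * 26.83 / 4.09 ≈ 12.857408
(z*sigma/E)^2 ≈ 165.312949
round up: n = 166

166


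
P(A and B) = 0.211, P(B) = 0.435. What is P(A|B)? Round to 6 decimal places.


P(A|B) = P(A and B) / P(B) = 0.211 / 0.435 = 211/435 ≈ 0.48505747

0.485057


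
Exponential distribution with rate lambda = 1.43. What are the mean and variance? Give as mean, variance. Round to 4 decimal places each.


mean = 1/lam, var = 1/lam^2
mean = 1 / 1.43 = 100/143 ≈ 0.699301
lam^2 = 1.43^2 = 2.0449
var = 1 / 2.0449 ≈ 0.489021

0.6993, 0.4890


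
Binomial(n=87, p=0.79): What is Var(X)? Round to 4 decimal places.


Var = n*p*(1-p) = 87 * 0.79 * 0.21 = 14.4333

14.4333


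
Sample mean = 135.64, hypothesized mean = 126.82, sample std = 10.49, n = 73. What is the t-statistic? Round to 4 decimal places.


t = (xbar - mu0) / (s/sqrt(n))
xbar - mu0 = 135.64 - 126.82 = 8.82
sqrt(73) ≈ 8.54400375
s/sqrt(n) = 10.49 / 8.54400375 ≈ 1.22776163
t = 8.82 / 1.22776163 ≈ 7.183805

7.1838


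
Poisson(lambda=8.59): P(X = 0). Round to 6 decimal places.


P = e^(-lam) * lam^k / k!
e^(-8.59) ≈ 0.0001859561
lam^k = 8.59^0 = 1
k! = 0! = 1
P = 0.0001859561 * 1 / 1 ≈ 0.000186

0.000186


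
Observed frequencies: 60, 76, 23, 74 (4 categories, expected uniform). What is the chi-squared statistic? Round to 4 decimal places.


chi2 = sum((O-E)^2/E), E = total/4
total = 233, E = 233/4 = 58.25
(60 - 58.25)^2 / 58.25 = 3.0625 / 58.25 = 49/932 ≈ 0.052575
(76 - 58.25)^2 / 58.25 = 315.0625 / 58.25 = 5041/932 ≈ 5.408798
(23 - 58.25)^2 / 58.25 = 1242.5625 / 58.25 = 19881/932 ≈ 21.331545
(74 - 58.25)^2 / 58.25 = 248.0625 / 58.25 = 3969/932 ≈ 4.258584
chi2 = 7235/233 ≈ 31.051502

31.0515


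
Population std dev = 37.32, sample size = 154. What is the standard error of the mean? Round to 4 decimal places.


SE = sigma / sqrt(n)
sqrt(154) ≈ 12.409674
SE = 37.32 / 12.409674 ≈ 3.007331

3.0073


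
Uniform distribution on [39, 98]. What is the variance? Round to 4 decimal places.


Var = (b-a)^2 / 12
(b-a)^2 = (98 - 39)^2 = 3481
Var = 3481/12 ≈ 290.083333

290.0833


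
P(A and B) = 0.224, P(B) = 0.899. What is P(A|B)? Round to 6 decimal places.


P(A|B) = P(A and B) / P(B) = 0.224 / 0.899 = 224/899 ≈ 0.24916574

0.249166


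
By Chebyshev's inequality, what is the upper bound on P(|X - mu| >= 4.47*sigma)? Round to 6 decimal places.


P <= 1/k^2
k^2 = 4.47^2 = 19.9809
1/k^2 = 1 / 19.9809 ≈ 0.05004780

0.050048


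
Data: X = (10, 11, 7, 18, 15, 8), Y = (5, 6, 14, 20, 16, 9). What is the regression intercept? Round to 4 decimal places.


a = ybar - b*xbar, where b = sum((xi-xbar)(yi-ybar)) / sum((xi-xbar)^2)
n = 6, xbar = 69/6 = 11.5, ybar = 70/6 = 35/3 ≈ 11.666667
Sxy = sum((xi-xbar)(yi-ybar)) = 81
Sxx = sum((xi-xbar)^2) = 89.5
b = Sxy / Sxx = 162/179 ≈ 0.905028
a = 11.666667 - 0.905028 * 11.5 = 676/537 ≈ 1.258845

1.2588


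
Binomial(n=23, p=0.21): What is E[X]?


E[X] = n*p = 23 * 0.21 = 4.83

4.83


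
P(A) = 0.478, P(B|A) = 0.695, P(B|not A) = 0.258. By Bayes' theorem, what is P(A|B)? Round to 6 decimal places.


P(A|B) = P(B|A)*P(A) / P(B), P(B) = P(B|A)*P(A) + P(B|not A)*P(not A)
P(B|A)*P(A) = 0.695 * 0.478 = 0.33221
P(B|not A)*P(not A) = 0.258 * 0.522 = 0.134676
P(B) = 0.33221 + 0.134676 = 0.466886
P(A|B) = 0.33221 / 0.466886 ≈ 0.71154415

0.711544


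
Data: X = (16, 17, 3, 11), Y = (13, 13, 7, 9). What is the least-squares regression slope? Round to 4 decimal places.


b = sum((xi-xbar)(yi-ybar)) / sum((xi-xbar)^2)
n = 4, xbar = 47/4 = 11.75, ybar = 42/4 = 10.5
Sxy = sum((xi-xbar)(yi-ybar)) = 55.5
Sxx = sum((xi-xbar)^2) = 122.75
b = Sxy / Sxx = 222/491 ≈ 0.452138

0.4521


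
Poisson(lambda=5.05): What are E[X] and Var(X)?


E[X] = Var(X) = lambda = 5.05

5.05, 5.05


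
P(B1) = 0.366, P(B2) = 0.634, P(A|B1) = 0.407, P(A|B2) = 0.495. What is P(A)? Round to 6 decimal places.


P(A) = P(A|B1)*P(B1) + P(A|B2)*P(B2)
P(A|B1)*P(B1) = 0.407 * 0.366 = 0.148962
P(A|B2)*P(B2) = 0.495 * 0.634 = 0.31383
P(A) = 0.148962 + 0.31383 = 0.462792

0.462792


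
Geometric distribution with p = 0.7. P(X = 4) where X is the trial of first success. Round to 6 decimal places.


P = (1-p)^(k-1) * p
(1-p)^(k-1) = 0.3^3 = 0.027
P = 0.027 * 0.7 = 0.0189

0.018900


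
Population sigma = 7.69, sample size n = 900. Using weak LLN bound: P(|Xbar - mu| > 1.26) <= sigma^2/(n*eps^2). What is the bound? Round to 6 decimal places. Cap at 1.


bound = min(1, sigma^2/(n*eps^2))
sigma^2 = 7.69^2 = 59.1361
n*eps^2 = 900 * 1.26^2 = 900 * 1.5876 = 1428.84
sigma^2/(n*eps^2) = 59.1361 / 1428.84 ≈ 0.04138749

0.041387


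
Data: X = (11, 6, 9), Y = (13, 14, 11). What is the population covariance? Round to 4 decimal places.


Cov = (1/n)*sum((xi-xbar)(yi-ybar))
n = 3, xbar = 26/3 ≈ 8.666667, ybar = 38/3 ≈ 12.666667
sum((xi-xbar)(yi-ybar)) = -10/3 ≈ -3.333333
Cov = -3.333333 / 3 = -10/9 ≈ -1.111111

-1.1111


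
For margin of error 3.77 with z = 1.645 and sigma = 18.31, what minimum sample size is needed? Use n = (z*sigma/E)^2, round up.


z*sigma/E = 1.645 * 18.31 / 3.77 ≈ 7.989377
(z*sigma/E)^2 ≈ 63.830139
round up: n = 64

64


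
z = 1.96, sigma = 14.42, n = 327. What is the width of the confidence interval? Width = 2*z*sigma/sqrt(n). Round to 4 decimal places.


width = 2*z*sigma/sqrt(n)
2*z*sigma = 2 * 1.96 * 14.42 = 56.5264
sqrt(327) ≈ 18.083141
width = 56.5264 / 18.083141 ≈ 3.125917

3.1259


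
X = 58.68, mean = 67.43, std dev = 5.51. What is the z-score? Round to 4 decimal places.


z = (X - mu) / sigma
X - mu = 58.68 - 67.43 = -8.75
z = -8.75 / 5.51 = -875/551 ≈ -1.588022

-1.5880


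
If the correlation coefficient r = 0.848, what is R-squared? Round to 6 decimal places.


R^2 = r^2 = (0.848)^2 = 0.719104

0.719104


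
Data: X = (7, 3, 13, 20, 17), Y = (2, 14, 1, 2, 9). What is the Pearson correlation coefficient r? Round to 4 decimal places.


r = sum((xi-xbar)(yi-ybar)) / sqrt(sum((xi-xbar)^2) * sum((yi-ybar)^2))
n = 5, xbar = 60/5 = 12, ybar = 28/5 = 5.6
Sxy = sum((xi-xbar)(yi-ybar)) = -74
Sxx = sum((xi-xbar)^2) = 196
Syy = sum((yi-ybar)^2) = 129.2
sqrt(Sxx*Syy) ≈ 159.132649
r = Sxy / sqrt(Sxx*Syy) = -74 / 159.132649 ≈ -0.465021

-0.4650


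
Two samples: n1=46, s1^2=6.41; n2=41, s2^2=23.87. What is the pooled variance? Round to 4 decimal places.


sp^2 = ((n1-1)*s1^2 + (n2-1)*s2^2)/(n1+n2-2)
(n1-1)*s1^2 = 45 * 6.41 = 288.45
(n2-1)*s2^2 = 40 * 23.87 = 954.8
numerator = 288.45 + 954.8 = 1243.25
n1+n2-2 = 85
sp^2 = 1243.25 / 85 = 4973/340 ≈ 14.626471

14.6265


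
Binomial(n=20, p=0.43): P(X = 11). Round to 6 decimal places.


P = C(n,k) * p^k * (1-p)^(n-k)
C(20,11) = 167960
p^k = 0.43^11 ≈ 0.00009292937
(1-p)^(n-k) = 0.57^9 ≈ 0.006351462
P = 167960 * 0.00009292937 * 0.006351462 ≈ 0.099136

0.099136


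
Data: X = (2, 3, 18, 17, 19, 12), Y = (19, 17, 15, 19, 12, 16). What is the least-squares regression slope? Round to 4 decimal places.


b = sum((xi-xbar)(yi-ybar)) / sum((xi-xbar)^2)
n = 6, xbar = 71/6 ≈ 11.833333, ybar = 98/6 = 49/3 ≈ 16.333333
Sxy = sum((xi-xbar)(yi-ybar)) = -173/3 ≈ -57.666667
Sxx = sum((xi-xbar)^2) = 1745/6 ≈ 290.833333
b = Sxy / Sxx = -346/1745 ≈ -0.198281

-0.1983


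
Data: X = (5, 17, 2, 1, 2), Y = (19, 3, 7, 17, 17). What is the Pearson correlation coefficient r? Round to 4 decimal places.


r = sum((xi-xbar)(yi-ybar)) / sqrt(sum((xi-xbar)^2) * sum((yi-ybar)^2))
n = 5, xbar = 27/5 = 5.4, ybar = 63/5 = 12.6
Sxy = sum((xi-xbar)(yi-ybar)) = -129.2
Sxx = sum((xi-xbar)^2) = 177.2
Syy = sum((yi-ybar)^2) = 203.2
sqrt(Sxx*Syy) ≈ 189.755211
r = Sxy / sqrt(Sxx*Syy) = -129.2 / 189.755211 ≈ -0.680877

-0.6809


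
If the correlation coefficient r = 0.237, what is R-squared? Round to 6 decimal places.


R^2 = r^2 = (0.237)^2 = 0.056169

0.056169


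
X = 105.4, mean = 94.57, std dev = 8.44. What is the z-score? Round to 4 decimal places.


z = (X - mu) / sigma
X - mu = 105.4 - 94.57 = 10.83
z = 10.83 / 8.44 = 1083/844 ≈ 1.283175

1.2832


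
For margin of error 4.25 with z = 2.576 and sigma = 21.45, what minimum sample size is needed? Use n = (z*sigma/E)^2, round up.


z*sigma/E = 2.576 * 21.45 / 4.25 ≈ 13.001224
(z*sigma/E)^2 ≈ 169.031813
round up: n = 170

170


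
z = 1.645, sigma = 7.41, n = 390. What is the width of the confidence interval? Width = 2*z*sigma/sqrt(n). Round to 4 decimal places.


width = 2*z*sigma/sqrt(n)
2*z*sigma = 2 * 1.645 * 7.41 = 24.3789
sqrt(390) ≈ 19.748418
width = 24.3789 / 19.748418 ≈ 1.234474

1.2345


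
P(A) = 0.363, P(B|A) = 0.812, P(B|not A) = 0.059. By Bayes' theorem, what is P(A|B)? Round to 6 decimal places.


P(A|B) = P(B|A)*P(A) / P(B), P(B) = P(B|A)*P(A) + P(B|not A)*P(not A)
P(B|A)*P(A) = 0.812 * 0.363 = 0.294756
P(B|not A)*P(not A) = 0.059 * 0.637 = 0.037583
P(B) = 0.294756 + 0.037583 = 0.332339
P(A|B) = 0.294756 / 0.332339 ≈ 0.88691366

0.886914


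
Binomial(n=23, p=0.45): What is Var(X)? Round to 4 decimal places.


Var = n*p*(1-p) = 23 * 0.45 * 0.55 = 5.6925

5.6925


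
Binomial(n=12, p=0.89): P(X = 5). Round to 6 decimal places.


P = C(n,k) * p^k * (1-p)^(n-k)
C(12,5) = 792
p^k = 0.89^5 ≈ 0.5584059
(1-p)^(n-k) = 0.11^7 ≈ 0.0000001948717
P = 792 * 0.5584059 * 0.0000001948717 ≈ 0.000086

0.000086


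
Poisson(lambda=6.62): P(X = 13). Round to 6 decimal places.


P = e^(-lam) * lam^k / k!
e^(-6.62) ≈ 0.001333431
lam^k = 6.62^13 ≈ 46897950371.146011
k! = 13! = 6227020800
P = 0.001333431 * 46897950371.146011 / 6227020800 ≈ 0.010043

0.010043


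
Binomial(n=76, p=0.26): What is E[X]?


E[X] = n*p = 76 * 0.26 = 19.76

19.76


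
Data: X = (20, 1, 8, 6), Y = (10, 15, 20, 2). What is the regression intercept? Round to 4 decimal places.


a = ybar - b*xbar, where b = sum((xi-xbar)(yi-ybar)) / sum((xi-xbar)^2)
n = 4, xbar = 35/4 = 8.75, ybar = 47/4 = 11.75
Sxy = sum((xi-xbar)(yi-ybar)) = -24.25
Sxx = sum((xi-xbar)^2) = 194.75
b = Sxy / Sxx = -97/779 ≈ -0.124519
a = 11.75 - (-0.124519) * 8.75 = 10002/779 ≈ 12.839538

12.8395


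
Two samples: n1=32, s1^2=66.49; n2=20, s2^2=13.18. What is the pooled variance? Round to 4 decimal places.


sp^2 = ((n1-1)*s1^2 + (n2-1)*s2^2)/(n1+n2-2)
(n1-1)*s1^2 = 31 * 66.49 = 2061.19
(n2-1)*s2^2 = 19 * 13.18 = 250.42
numerator = 2061.19 + 250.42 = 2311.61
n1+n2-2 = 50
sp^2 = 2311.61 / 50 = 46.2322

46.2322
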